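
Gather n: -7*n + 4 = 4 - 7*n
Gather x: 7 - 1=6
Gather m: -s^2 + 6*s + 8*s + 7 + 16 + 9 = -s^2 + 14*s + 32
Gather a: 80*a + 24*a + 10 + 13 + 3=104*a + 26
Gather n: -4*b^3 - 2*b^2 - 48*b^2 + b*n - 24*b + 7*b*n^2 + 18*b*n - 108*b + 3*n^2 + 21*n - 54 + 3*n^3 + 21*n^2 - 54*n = -4*b^3 - 50*b^2 - 132*b + 3*n^3 + n^2*(7*b + 24) + n*(19*b - 33) - 54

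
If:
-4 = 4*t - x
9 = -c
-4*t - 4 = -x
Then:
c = -9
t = x/4 - 1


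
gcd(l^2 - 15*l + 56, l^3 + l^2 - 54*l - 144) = l - 8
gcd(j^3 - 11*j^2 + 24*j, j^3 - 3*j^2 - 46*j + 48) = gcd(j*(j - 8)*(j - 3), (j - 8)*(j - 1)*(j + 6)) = j - 8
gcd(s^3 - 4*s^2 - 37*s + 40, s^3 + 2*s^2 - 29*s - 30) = 1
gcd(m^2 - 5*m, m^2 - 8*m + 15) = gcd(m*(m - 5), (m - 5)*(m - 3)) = m - 5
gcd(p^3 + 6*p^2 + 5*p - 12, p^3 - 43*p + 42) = p - 1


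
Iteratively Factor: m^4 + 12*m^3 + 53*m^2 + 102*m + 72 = (m + 3)*(m^3 + 9*m^2 + 26*m + 24) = (m + 2)*(m + 3)*(m^2 + 7*m + 12) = (m + 2)*(m + 3)*(m + 4)*(m + 3)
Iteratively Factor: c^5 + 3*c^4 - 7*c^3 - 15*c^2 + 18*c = (c - 2)*(c^4 + 5*c^3 + 3*c^2 - 9*c) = (c - 2)*(c + 3)*(c^3 + 2*c^2 - 3*c) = (c - 2)*(c - 1)*(c + 3)*(c^2 + 3*c) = c*(c - 2)*(c - 1)*(c + 3)*(c + 3)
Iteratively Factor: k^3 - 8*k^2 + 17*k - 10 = (k - 2)*(k^2 - 6*k + 5) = (k - 2)*(k - 1)*(k - 5)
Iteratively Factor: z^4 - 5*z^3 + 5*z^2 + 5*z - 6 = (z - 1)*(z^3 - 4*z^2 + z + 6) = (z - 3)*(z - 1)*(z^2 - z - 2) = (z - 3)*(z - 1)*(z + 1)*(z - 2)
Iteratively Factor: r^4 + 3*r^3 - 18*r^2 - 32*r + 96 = (r - 3)*(r^3 + 6*r^2 - 32) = (r - 3)*(r + 4)*(r^2 + 2*r - 8) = (r - 3)*(r + 4)^2*(r - 2)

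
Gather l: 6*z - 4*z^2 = -4*z^2 + 6*z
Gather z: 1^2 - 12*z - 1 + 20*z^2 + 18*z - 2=20*z^2 + 6*z - 2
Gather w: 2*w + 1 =2*w + 1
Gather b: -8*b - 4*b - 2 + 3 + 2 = 3 - 12*b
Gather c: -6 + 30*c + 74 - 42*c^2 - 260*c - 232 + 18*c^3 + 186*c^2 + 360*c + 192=18*c^3 + 144*c^2 + 130*c + 28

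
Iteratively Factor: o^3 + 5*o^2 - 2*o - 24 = (o + 3)*(o^2 + 2*o - 8) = (o + 3)*(o + 4)*(o - 2)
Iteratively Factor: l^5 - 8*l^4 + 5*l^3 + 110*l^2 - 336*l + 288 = (l - 3)*(l^4 - 5*l^3 - 10*l^2 + 80*l - 96) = (l - 3)*(l - 2)*(l^3 - 3*l^2 - 16*l + 48) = (l - 3)*(l - 2)*(l + 4)*(l^2 - 7*l + 12) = (l - 4)*(l - 3)*(l - 2)*(l + 4)*(l - 3)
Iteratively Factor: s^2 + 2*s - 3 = (s - 1)*(s + 3)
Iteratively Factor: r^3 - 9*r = (r - 3)*(r^2 + 3*r) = (r - 3)*(r + 3)*(r)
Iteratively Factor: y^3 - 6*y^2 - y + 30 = (y - 3)*(y^2 - 3*y - 10) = (y - 5)*(y - 3)*(y + 2)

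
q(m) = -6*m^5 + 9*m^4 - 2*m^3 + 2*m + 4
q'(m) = -30*m^4 + 36*m^3 - 6*m^2 + 2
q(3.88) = -3341.41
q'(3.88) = -4784.58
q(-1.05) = 22.81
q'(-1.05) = -82.75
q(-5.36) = 34274.31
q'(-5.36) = -30475.74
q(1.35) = 4.77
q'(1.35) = -20.01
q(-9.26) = 476260.67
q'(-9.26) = -249676.83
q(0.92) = 6.78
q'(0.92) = 3.46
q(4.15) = -4846.82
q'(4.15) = -6426.73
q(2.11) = -83.11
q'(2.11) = -281.17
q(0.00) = 4.00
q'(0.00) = 2.00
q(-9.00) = 414787.00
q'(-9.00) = -223558.00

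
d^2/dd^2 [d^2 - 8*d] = 2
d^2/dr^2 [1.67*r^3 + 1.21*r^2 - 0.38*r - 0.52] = 10.02*r + 2.42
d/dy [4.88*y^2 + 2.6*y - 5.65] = 9.76*y + 2.6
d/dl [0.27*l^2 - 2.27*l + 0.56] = 0.54*l - 2.27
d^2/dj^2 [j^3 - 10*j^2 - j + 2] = 6*j - 20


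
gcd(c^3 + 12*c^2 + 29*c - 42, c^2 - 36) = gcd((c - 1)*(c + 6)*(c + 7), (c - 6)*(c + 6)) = c + 6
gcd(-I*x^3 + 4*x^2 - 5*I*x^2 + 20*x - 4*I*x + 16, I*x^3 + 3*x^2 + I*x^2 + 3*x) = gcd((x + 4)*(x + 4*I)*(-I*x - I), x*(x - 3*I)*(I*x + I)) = x + 1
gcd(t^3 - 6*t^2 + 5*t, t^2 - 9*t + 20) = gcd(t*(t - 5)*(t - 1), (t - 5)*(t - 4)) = t - 5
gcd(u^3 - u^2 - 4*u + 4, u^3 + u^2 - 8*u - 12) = u + 2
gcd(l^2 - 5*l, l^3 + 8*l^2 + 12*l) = l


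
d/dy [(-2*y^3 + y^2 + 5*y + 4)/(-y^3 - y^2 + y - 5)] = (3*y^4 + 6*y^3 + 48*y^2 - 2*y - 29)/(y^6 + 2*y^5 - y^4 + 8*y^3 + 11*y^2 - 10*y + 25)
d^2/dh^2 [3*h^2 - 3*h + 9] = 6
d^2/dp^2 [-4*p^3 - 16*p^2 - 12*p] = -24*p - 32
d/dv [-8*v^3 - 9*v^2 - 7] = 6*v*(-4*v - 3)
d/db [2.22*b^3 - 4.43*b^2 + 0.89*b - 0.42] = 6.66*b^2 - 8.86*b + 0.89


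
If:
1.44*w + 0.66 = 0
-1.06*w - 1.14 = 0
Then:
No Solution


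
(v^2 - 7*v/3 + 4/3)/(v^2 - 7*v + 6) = (v - 4/3)/(v - 6)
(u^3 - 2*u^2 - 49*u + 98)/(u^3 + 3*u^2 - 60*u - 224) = (u^2 - 9*u + 14)/(u^2 - 4*u - 32)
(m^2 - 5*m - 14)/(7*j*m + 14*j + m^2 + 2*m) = (m - 7)/(7*j + m)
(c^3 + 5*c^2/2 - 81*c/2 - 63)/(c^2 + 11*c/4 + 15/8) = 4*(c^2 + c - 42)/(4*c + 5)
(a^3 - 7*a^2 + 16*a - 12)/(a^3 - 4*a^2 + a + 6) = (a - 2)/(a + 1)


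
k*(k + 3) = k^2 + 3*k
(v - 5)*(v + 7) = v^2 + 2*v - 35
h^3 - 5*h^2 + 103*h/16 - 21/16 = (h - 3)*(h - 7/4)*(h - 1/4)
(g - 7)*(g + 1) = g^2 - 6*g - 7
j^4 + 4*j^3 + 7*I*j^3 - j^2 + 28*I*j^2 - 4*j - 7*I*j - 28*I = (j + 4)*(j + 7*I)*(-I*j + I)*(I*j + I)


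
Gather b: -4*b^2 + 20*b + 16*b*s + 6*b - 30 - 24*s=-4*b^2 + b*(16*s + 26) - 24*s - 30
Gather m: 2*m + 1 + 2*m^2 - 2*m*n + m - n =2*m^2 + m*(3 - 2*n) - n + 1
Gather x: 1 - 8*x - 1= -8*x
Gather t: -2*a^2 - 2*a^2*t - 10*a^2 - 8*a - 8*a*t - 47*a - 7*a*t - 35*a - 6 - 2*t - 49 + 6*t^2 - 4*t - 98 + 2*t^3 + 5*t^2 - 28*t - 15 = -12*a^2 - 90*a + 2*t^3 + 11*t^2 + t*(-2*a^2 - 15*a - 34) - 168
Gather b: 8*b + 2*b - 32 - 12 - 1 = 10*b - 45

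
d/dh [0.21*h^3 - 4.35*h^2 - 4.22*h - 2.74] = 0.63*h^2 - 8.7*h - 4.22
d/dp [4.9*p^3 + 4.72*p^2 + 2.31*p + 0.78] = 14.7*p^2 + 9.44*p + 2.31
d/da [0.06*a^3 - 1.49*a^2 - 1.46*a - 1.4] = 0.18*a^2 - 2.98*a - 1.46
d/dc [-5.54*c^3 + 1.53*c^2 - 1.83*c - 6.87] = -16.62*c^2 + 3.06*c - 1.83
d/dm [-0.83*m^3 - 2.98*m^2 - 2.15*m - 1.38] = -2.49*m^2 - 5.96*m - 2.15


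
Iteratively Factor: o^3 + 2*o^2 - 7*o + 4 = (o - 1)*(o^2 + 3*o - 4) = (o - 1)*(o + 4)*(o - 1)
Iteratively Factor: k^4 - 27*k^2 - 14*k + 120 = (k + 4)*(k^3 - 4*k^2 - 11*k + 30) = (k + 3)*(k + 4)*(k^2 - 7*k + 10) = (k - 5)*(k + 3)*(k + 4)*(k - 2)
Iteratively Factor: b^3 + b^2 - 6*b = (b + 3)*(b^2 - 2*b) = (b - 2)*(b + 3)*(b)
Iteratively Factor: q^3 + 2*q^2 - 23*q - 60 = (q + 3)*(q^2 - q - 20) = (q - 5)*(q + 3)*(q + 4)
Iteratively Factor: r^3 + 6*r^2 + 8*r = (r)*(r^2 + 6*r + 8) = r*(r + 2)*(r + 4)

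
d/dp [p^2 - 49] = 2*p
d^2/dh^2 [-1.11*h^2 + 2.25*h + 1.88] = -2.22000000000000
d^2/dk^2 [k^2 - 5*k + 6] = 2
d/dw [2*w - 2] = 2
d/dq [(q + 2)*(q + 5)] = 2*q + 7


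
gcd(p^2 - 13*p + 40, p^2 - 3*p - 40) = p - 8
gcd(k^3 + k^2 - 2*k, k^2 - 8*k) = k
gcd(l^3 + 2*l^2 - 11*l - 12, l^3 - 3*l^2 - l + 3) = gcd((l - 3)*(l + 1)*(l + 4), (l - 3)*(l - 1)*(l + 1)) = l^2 - 2*l - 3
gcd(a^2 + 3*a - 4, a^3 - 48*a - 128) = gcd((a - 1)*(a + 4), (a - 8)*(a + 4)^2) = a + 4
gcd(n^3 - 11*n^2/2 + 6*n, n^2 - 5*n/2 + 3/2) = n - 3/2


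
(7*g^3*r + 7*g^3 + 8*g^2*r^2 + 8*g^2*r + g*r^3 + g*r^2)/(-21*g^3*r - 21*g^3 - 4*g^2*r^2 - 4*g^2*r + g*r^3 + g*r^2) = (7*g^2 + 8*g*r + r^2)/(-21*g^2 - 4*g*r + r^2)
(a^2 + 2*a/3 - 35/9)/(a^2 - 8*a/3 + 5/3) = (a + 7/3)/(a - 1)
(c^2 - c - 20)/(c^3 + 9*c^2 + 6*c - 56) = (c - 5)/(c^2 + 5*c - 14)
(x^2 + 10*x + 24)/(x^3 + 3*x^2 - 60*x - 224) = (x + 6)/(x^2 - x - 56)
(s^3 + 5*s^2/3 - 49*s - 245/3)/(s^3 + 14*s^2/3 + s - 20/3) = (s^2 - 49)/(s^2 + 3*s - 4)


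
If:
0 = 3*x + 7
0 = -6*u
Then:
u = 0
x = -7/3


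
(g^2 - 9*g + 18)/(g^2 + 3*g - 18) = (g - 6)/(g + 6)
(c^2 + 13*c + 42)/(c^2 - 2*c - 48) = (c + 7)/(c - 8)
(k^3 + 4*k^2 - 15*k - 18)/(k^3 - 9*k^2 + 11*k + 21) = (k + 6)/(k - 7)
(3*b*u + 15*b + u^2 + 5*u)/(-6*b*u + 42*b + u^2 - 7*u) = (3*b*u + 15*b + u^2 + 5*u)/(-6*b*u + 42*b + u^2 - 7*u)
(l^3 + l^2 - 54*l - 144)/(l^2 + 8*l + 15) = (l^2 - 2*l - 48)/(l + 5)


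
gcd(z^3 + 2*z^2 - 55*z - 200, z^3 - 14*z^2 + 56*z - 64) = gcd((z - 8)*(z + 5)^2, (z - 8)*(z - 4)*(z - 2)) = z - 8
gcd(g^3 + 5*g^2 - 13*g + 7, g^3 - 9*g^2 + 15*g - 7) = g^2 - 2*g + 1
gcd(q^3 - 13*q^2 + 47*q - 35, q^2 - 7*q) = q - 7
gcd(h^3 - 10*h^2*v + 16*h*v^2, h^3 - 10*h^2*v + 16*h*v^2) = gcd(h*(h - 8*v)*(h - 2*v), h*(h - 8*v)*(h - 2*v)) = h^3 - 10*h^2*v + 16*h*v^2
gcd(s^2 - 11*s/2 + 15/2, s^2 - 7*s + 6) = 1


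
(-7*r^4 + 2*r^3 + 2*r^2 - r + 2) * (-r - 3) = 7*r^5 + 19*r^4 - 8*r^3 - 5*r^2 + r - 6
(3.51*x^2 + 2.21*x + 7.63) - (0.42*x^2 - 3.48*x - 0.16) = 3.09*x^2 + 5.69*x + 7.79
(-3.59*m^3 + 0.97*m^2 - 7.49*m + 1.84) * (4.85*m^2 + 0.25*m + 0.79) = -17.4115*m^5 + 3.807*m^4 - 38.9201*m^3 + 7.8178*m^2 - 5.4571*m + 1.4536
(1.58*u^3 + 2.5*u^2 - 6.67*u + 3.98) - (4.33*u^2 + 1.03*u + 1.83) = 1.58*u^3 - 1.83*u^2 - 7.7*u + 2.15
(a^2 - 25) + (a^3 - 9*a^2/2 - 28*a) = a^3 - 7*a^2/2 - 28*a - 25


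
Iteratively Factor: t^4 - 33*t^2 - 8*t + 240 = (t - 5)*(t^3 + 5*t^2 - 8*t - 48) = (t - 5)*(t - 3)*(t^2 + 8*t + 16) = (t - 5)*(t - 3)*(t + 4)*(t + 4)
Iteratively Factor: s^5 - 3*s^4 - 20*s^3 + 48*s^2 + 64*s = (s + 1)*(s^4 - 4*s^3 - 16*s^2 + 64*s) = s*(s + 1)*(s^3 - 4*s^2 - 16*s + 64) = s*(s - 4)*(s + 1)*(s^2 - 16) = s*(s - 4)*(s + 1)*(s + 4)*(s - 4)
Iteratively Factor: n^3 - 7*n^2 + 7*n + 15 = (n - 3)*(n^2 - 4*n - 5) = (n - 5)*(n - 3)*(n + 1)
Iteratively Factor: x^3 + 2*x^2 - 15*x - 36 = (x + 3)*(x^2 - x - 12) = (x + 3)^2*(x - 4)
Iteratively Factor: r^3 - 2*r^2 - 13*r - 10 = (r - 5)*(r^2 + 3*r + 2) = (r - 5)*(r + 2)*(r + 1)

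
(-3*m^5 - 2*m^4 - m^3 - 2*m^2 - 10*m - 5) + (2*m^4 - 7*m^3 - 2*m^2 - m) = -3*m^5 - 8*m^3 - 4*m^2 - 11*m - 5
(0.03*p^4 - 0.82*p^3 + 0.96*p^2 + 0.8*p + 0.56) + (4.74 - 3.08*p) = 0.03*p^4 - 0.82*p^3 + 0.96*p^2 - 2.28*p + 5.3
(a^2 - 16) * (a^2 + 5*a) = a^4 + 5*a^3 - 16*a^2 - 80*a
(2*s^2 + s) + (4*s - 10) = 2*s^2 + 5*s - 10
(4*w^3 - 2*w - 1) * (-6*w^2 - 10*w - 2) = -24*w^5 - 40*w^4 + 4*w^3 + 26*w^2 + 14*w + 2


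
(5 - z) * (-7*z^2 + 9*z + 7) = 7*z^3 - 44*z^2 + 38*z + 35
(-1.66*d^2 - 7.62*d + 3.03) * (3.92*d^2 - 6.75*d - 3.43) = -6.5072*d^4 - 18.6654*d^3 + 69.0064*d^2 + 5.6841*d - 10.3929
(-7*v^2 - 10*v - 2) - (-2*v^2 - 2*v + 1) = -5*v^2 - 8*v - 3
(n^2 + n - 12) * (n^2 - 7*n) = n^4 - 6*n^3 - 19*n^2 + 84*n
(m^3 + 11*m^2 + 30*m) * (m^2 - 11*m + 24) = m^5 - 67*m^3 - 66*m^2 + 720*m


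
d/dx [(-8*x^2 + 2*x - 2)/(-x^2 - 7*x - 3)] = 2*(29*x^2 + 22*x - 10)/(x^4 + 14*x^3 + 55*x^2 + 42*x + 9)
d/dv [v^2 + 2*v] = 2*v + 2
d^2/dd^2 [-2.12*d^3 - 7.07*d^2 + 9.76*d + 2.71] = -12.72*d - 14.14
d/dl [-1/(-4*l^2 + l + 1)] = (1 - 8*l)/(-4*l^2 + l + 1)^2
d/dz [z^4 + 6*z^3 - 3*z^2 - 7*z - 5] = 4*z^3 + 18*z^2 - 6*z - 7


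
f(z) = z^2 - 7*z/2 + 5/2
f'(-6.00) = -15.50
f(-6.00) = 59.50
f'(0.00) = -3.50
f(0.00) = 2.50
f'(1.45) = -0.60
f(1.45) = -0.47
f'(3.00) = 2.50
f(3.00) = 1.00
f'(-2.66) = -8.82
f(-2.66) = 18.89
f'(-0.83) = -5.16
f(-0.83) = 6.09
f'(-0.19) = -3.88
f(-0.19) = 3.20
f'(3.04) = 2.58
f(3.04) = 1.10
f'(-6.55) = -16.60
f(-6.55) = 68.33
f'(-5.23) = -13.96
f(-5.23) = 48.16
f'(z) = 2*z - 7/2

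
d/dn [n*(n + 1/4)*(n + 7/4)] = 3*n^2 + 4*n + 7/16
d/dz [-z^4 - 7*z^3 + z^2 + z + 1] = -4*z^3 - 21*z^2 + 2*z + 1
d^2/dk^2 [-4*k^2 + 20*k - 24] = -8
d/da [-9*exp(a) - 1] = -9*exp(a)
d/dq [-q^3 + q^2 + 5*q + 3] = -3*q^2 + 2*q + 5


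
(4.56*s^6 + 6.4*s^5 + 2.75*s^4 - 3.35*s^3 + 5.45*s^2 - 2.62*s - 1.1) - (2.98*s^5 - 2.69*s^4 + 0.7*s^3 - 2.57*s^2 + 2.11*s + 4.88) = 4.56*s^6 + 3.42*s^5 + 5.44*s^4 - 4.05*s^3 + 8.02*s^2 - 4.73*s - 5.98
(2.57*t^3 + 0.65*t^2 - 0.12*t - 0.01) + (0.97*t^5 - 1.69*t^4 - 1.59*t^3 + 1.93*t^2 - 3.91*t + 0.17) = 0.97*t^5 - 1.69*t^4 + 0.98*t^3 + 2.58*t^2 - 4.03*t + 0.16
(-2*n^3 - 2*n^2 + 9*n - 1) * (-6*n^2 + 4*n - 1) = 12*n^5 + 4*n^4 - 60*n^3 + 44*n^2 - 13*n + 1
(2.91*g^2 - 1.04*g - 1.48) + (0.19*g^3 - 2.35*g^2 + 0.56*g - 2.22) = 0.19*g^3 + 0.56*g^2 - 0.48*g - 3.7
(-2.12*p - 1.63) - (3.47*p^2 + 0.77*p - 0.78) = -3.47*p^2 - 2.89*p - 0.85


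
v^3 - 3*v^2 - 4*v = v*(v - 4)*(v + 1)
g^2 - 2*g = g*(g - 2)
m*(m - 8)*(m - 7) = m^3 - 15*m^2 + 56*m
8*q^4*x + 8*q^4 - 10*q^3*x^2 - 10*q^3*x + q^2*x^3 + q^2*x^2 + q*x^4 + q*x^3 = (-2*q + x)*(-q + x)*(4*q + x)*(q*x + q)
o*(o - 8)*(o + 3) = o^3 - 5*o^2 - 24*o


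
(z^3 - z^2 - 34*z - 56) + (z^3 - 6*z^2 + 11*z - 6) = 2*z^3 - 7*z^2 - 23*z - 62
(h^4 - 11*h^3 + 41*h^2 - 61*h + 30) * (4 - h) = -h^5 + 15*h^4 - 85*h^3 + 225*h^2 - 274*h + 120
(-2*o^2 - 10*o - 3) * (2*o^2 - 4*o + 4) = -4*o^4 - 12*o^3 + 26*o^2 - 28*o - 12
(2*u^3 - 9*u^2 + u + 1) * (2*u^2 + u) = 4*u^5 - 16*u^4 - 7*u^3 + 3*u^2 + u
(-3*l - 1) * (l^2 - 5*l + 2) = -3*l^3 + 14*l^2 - l - 2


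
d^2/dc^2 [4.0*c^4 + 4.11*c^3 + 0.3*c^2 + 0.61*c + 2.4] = 48.0*c^2 + 24.66*c + 0.6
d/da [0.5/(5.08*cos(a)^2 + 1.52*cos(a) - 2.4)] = (5.08*cos(a) + 0.76)*sin(a)/(5.08*cos(a)^2 + 1.52*cos(a) - 2.4)^2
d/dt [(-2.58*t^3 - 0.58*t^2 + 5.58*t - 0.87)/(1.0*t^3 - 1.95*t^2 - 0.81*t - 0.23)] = (5.611*t^4 - 6.9804*t^3 + 15.741*t^2 - 3.1262*t - 1.9881)/(1.0*t^6 - 3.9*t^5 + 2.1825*t^4 + 2.699*t^3 + 1.5531*t^2 + 0.3726*t + 0.0529)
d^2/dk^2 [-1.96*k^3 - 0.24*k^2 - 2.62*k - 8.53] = -11.76*k - 0.48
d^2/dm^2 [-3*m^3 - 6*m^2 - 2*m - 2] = -18*m - 12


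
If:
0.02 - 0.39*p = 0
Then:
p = 0.05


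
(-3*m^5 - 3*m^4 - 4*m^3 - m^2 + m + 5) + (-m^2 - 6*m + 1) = -3*m^5 - 3*m^4 - 4*m^3 - 2*m^2 - 5*m + 6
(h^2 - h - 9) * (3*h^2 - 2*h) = 3*h^4 - 5*h^3 - 25*h^2 + 18*h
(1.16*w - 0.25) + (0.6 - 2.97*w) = 0.35 - 1.81*w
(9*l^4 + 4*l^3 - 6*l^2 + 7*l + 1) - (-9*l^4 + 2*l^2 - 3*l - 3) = 18*l^4 + 4*l^3 - 8*l^2 + 10*l + 4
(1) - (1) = 0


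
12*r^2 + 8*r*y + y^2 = (2*r + y)*(6*r + y)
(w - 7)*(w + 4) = w^2 - 3*w - 28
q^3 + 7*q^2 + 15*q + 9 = (q + 1)*(q + 3)^2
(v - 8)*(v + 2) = v^2 - 6*v - 16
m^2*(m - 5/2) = m^3 - 5*m^2/2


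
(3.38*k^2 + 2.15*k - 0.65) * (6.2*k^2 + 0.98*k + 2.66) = 20.956*k^4 + 16.6424*k^3 + 7.0678*k^2 + 5.082*k - 1.729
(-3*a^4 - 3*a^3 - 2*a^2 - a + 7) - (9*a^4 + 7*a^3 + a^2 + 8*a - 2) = -12*a^4 - 10*a^3 - 3*a^2 - 9*a + 9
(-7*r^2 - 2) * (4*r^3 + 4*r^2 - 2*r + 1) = -28*r^5 - 28*r^4 + 6*r^3 - 15*r^2 + 4*r - 2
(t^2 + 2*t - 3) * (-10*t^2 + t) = -10*t^4 - 19*t^3 + 32*t^2 - 3*t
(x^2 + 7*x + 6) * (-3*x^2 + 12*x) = -3*x^4 - 9*x^3 + 66*x^2 + 72*x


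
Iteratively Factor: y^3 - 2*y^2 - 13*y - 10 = (y + 2)*(y^2 - 4*y - 5) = (y - 5)*(y + 2)*(y + 1)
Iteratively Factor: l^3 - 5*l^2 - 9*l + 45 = (l - 5)*(l^2 - 9) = (l - 5)*(l - 3)*(l + 3)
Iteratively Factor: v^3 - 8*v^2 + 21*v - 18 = (v - 3)*(v^2 - 5*v + 6) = (v - 3)*(v - 2)*(v - 3)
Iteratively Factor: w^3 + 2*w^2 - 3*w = (w)*(w^2 + 2*w - 3) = w*(w - 1)*(w + 3)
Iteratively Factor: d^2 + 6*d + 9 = (d + 3)*(d + 3)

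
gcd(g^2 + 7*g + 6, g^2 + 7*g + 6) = g^2 + 7*g + 6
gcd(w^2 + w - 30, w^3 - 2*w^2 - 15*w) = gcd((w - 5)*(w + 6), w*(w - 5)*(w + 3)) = w - 5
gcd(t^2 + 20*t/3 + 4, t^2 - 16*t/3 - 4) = t + 2/3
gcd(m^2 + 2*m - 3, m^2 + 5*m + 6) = m + 3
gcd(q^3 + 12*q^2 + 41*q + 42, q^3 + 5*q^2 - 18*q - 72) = q + 3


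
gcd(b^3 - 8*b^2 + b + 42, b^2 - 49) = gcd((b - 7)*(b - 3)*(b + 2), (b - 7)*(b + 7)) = b - 7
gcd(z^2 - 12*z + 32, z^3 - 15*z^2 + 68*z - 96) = z^2 - 12*z + 32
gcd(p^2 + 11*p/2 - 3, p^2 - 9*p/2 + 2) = p - 1/2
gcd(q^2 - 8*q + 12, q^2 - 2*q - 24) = q - 6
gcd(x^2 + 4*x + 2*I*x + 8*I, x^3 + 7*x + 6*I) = x + 2*I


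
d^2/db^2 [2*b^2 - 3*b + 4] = 4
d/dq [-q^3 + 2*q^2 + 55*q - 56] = -3*q^2 + 4*q + 55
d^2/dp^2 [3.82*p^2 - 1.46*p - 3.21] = 7.64000000000000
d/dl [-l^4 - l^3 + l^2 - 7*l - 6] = -4*l^3 - 3*l^2 + 2*l - 7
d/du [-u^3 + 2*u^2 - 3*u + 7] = -3*u^2 + 4*u - 3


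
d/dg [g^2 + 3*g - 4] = 2*g + 3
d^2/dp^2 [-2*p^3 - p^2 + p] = -12*p - 2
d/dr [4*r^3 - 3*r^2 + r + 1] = 12*r^2 - 6*r + 1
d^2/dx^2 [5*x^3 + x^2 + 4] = 30*x + 2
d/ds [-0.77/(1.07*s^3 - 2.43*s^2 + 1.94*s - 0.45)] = (2.4717*s^2 - 3.7422*s + 1.4938)/(1.07*s^3 - 2.43*s^2 + 1.94*s - 0.45)^2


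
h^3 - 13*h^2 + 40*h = h*(h - 8)*(h - 5)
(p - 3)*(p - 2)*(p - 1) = p^3 - 6*p^2 + 11*p - 6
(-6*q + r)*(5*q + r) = -30*q^2 - q*r + r^2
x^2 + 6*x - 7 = (x - 1)*(x + 7)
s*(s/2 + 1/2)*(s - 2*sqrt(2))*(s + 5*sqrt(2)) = s^4/2 + s^3/2 + 3*sqrt(2)*s^3/2 - 10*s^2 + 3*sqrt(2)*s^2/2 - 10*s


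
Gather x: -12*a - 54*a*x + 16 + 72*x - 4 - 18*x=-12*a + x*(54 - 54*a) + 12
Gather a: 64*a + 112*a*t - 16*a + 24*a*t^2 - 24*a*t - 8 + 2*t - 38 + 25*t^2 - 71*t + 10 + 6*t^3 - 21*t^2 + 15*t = a*(24*t^2 + 88*t + 48) + 6*t^3 + 4*t^2 - 54*t - 36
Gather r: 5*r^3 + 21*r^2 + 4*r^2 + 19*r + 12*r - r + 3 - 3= 5*r^3 + 25*r^2 + 30*r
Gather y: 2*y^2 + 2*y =2*y^2 + 2*y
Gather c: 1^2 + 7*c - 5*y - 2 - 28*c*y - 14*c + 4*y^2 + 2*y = c*(-28*y - 7) + 4*y^2 - 3*y - 1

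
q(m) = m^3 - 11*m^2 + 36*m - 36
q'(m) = 3*m^2 - 22*m + 36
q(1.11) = -8.23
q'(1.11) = 15.28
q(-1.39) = -109.98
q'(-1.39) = 72.38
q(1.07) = -8.85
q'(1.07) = 15.89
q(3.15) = -0.49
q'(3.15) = -3.53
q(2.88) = 0.33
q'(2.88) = -2.48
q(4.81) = -6.05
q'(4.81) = -0.41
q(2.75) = 0.61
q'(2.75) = -1.81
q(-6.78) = -1097.40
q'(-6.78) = 323.07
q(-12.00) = -3780.00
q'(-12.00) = 732.00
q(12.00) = 540.00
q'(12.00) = 204.00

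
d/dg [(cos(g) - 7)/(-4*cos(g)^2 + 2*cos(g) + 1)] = (-4*cos(g)^2 + 56*cos(g) - 15)*sin(g)/(4*sin(g)^2 + 2*cos(g) - 3)^2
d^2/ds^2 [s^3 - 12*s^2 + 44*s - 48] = 6*s - 24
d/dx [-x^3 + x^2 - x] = -3*x^2 + 2*x - 1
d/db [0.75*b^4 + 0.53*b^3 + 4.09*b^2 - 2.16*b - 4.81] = 3.0*b^3 + 1.59*b^2 + 8.18*b - 2.16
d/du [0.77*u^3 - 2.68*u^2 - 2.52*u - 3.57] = 2.31*u^2 - 5.36*u - 2.52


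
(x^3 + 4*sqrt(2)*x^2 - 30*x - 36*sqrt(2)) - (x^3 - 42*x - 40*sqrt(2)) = 4*sqrt(2)*x^2 + 12*x + 4*sqrt(2)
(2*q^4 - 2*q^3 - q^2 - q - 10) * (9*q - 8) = 18*q^5 - 34*q^4 + 7*q^3 - q^2 - 82*q + 80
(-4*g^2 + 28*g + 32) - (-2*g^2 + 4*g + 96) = -2*g^2 + 24*g - 64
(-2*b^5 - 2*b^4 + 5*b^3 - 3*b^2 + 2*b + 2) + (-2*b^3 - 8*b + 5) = -2*b^5 - 2*b^4 + 3*b^3 - 3*b^2 - 6*b + 7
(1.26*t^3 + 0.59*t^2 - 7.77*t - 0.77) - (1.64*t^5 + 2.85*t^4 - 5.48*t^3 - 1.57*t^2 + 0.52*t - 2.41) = -1.64*t^5 - 2.85*t^4 + 6.74*t^3 + 2.16*t^2 - 8.29*t + 1.64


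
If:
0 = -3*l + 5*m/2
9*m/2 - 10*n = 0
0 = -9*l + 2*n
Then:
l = 0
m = 0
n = 0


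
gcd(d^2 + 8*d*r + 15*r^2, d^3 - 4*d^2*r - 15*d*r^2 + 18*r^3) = d + 3*r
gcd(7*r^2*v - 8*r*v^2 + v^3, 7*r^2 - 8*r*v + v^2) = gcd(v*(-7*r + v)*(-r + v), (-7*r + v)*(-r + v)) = 7*r^2 - 8*r*v + v^2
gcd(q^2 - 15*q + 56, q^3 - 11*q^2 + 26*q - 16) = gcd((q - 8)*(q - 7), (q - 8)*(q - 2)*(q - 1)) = q - 8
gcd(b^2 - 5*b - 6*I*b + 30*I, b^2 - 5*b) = b - 5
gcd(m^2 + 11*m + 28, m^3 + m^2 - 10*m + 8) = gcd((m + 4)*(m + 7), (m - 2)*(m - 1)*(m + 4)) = m + 4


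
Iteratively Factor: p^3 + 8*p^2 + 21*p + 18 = (p + 3)*(p^2 + 5*p + 6) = (p + 3)^2*(p + 2)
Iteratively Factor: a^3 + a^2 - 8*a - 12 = (a + 2)*(a^2 - a - 6) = (a + 2)^2*(a - 3)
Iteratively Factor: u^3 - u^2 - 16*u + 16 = (u - 4)*(u^2 + 3*u - 4) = (u - 4)*(u + 4)*(u - 1)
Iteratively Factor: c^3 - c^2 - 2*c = (c + 1)*(c^2 - 2*c) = c*(c + 1)*(c - 2)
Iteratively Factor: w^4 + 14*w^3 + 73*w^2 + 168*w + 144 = (w + 3)*(w^3 + 11*w^2 + 40*w + 48) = (w + 3)*(w + 4)*(w^2 + 7*w + 12) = (w + 3)*(w + 4)^2*(w + 3)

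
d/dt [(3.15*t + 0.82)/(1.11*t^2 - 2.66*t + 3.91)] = (-3.4965*t^2 - 1.8204*t + 14.4977)/(1.2321*t^4 - 5.9052*t^3 + 15.7558*t^2 - 20.8012*t + 15.2881)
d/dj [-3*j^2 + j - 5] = 1 - 6*j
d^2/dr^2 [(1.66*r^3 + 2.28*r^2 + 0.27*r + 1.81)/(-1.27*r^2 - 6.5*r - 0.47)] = (-3.5527136788005e-15*r^5 - 5.6843418860808e-14*r^4 - 101.516458*r^3 - 39.778302*r^2 - 90.882486*r - 150.141826)/(2.048383*r^6 + 31.45155*r^5 + 163.246689*r^4 + 297.9041*r^3 + 60.414129*r^2 + 4.30755*r + 0.103823)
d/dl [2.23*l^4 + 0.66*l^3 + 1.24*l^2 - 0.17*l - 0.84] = 8.92*l^3 + 1.98*l^2 + 2.48*l - 0.17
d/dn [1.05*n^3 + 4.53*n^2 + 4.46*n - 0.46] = 3.15*n^2 + 9.06*n + 4.46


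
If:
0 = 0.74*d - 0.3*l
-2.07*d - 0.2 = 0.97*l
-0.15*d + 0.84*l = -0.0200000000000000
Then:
No Solution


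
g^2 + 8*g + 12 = (g + 2)*(g + 6)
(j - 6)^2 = j^2 - 12*j + 36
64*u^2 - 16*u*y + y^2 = (-8*u + y)^2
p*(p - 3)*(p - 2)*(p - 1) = p^4 - 6*p^3 + 11*p^2 - 6*p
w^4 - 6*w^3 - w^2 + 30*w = w*(w - 5)*(w - 3)*(w + 2)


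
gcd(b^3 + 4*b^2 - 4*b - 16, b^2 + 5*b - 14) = b - 2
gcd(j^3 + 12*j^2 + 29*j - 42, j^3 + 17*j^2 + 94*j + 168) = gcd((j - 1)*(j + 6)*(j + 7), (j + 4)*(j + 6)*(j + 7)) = j^2 + 13*j + 42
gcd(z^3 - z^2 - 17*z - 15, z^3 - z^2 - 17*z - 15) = z^3 - z^2 - 17*z - 15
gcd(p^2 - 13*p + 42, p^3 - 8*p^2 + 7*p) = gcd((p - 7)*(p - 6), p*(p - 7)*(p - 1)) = p - 7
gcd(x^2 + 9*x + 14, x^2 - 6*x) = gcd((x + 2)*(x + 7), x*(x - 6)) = 1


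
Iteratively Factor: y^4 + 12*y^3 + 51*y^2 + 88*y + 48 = (y + 3)*(y^3 + 9*y^2 + 24*y + 16) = (y + 1)*(y + 3)*(y^2 + 8*y + 16) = (y + 1)*(y + 3)*(y + 4)*(y + 4)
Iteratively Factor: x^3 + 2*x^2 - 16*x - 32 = (x - 4)*(x^2 + 6*x + 8) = (x - 4)*(x + 4)*(x + 2)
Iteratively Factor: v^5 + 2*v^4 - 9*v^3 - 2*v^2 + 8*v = (v + 4)*(v^4 - 2*v^3 - v^2 + 2*v) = (v + 1)*(v + 4)*(v^3 - 3*v^2 + 2*v) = (v - 1)*(v + 1)*(v + 4)*(v^2 - 2*v) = v*(v - 1)*(v + 1)*(v + 4)*(v - 2)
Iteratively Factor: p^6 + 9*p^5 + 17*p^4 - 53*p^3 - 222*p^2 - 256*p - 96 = (p + 4)*(p^5 + 5*p^4 - 3*p^3 - 41*p^2 - 58*p - 24) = (p + 4)^2*(p^4 + p^3 - 7*p^2 - 13*p - 6) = (p - 3)*(p + 4)^2*(p^3 + 4*p^2 + 5*p + 2) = (p - 3)*(p + 1)*(p + 4)^2*(p^2 + 3*p + 2) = (p - 3)*(p + 1)^2*(p + 4)^2*(p + 2)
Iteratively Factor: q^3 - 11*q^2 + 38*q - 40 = (q - 5)*(q^2 - 6*q + 8) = (q - 5)*(q - 4)*(q - 2)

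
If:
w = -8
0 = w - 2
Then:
No Solution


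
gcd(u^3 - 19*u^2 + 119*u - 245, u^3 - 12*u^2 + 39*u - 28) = u - 7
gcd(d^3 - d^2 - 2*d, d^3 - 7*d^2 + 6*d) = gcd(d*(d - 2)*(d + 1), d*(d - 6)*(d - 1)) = d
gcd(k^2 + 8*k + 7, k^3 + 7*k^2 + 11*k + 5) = k + 1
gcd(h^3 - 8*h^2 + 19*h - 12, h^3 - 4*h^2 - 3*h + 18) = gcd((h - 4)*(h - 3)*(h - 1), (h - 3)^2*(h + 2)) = h - 3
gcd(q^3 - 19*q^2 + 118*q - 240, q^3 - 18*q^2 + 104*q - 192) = q^2 - 14*q + 48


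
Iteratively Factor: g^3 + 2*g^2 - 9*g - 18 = (g - 3)*(g^2 + 5*g + 6) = (g - 3)*(g + 3)*(g + 2)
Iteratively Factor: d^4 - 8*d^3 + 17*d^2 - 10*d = (d - 2)*(d^3 - 6*d^2 + 5*d) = d*(d - 2)*(d^2 - 6*d + 5) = d*(d - 5)*(d - 2)*(d - 1)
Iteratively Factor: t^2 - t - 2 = (t + 1)*(t - 2)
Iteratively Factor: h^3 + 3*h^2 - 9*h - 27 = (h + 3)*(h^2 - 9) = (h + 3)^2*(h - 3)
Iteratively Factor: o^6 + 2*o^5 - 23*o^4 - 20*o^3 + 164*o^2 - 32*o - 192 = (o - 2)*(o^5 + 4*o^4 - 15*o^3 - 50*o^2 + 64*o + 96) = (o - 3)*(o - 2)*(o^4 + 7*o^3 + 6*o^2 - 32*o - 32) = (o - 3)*(o - 2)^2*(o^3 + 9*o^2 + 24*o + 16) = (o - 3)*(o - 2)^2*(o + 1)*(o^2 + 8*o + 16) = (o - 3)*(o - 2)^2*(o + 1)*(o + 4)*(o + 4)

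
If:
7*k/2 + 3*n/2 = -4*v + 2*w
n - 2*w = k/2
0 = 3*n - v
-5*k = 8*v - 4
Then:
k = -100/67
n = 32/67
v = 96/67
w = 41/67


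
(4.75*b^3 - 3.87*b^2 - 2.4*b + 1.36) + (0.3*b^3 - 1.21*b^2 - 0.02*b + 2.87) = 5.05*b^3 - 5.08*b^2 - 2.42*b + 4.23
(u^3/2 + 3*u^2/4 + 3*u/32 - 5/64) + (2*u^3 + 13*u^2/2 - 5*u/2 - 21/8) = 5*u^3/2 + 29*u^2/4 - 77*u/32 - 173/64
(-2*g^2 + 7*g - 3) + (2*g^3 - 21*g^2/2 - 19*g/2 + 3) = 2*g^3 - 25*g^2/2 - 5*g/2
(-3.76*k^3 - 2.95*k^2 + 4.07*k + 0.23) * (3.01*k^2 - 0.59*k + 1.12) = -11.3176*k^5 - 6.6611*k^4 + 9.78*k^3 - 5.013*k^2 + 4.4227*k + 0.2576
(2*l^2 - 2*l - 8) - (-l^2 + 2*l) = 3*l^2 - 4*l - 8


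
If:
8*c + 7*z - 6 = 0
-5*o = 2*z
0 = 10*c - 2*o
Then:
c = -4/53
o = -20/53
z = 50/53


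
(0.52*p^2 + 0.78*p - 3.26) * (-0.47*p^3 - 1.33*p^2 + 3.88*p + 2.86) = -0.2444*p^5 - 1.0582*p^4 + 2.5124*p^3 + 8.8494*p^2 - 10.418*p - 9.3236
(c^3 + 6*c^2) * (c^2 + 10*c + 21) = c^5 + 16*c^4 + 81*c^3 + 126*c^2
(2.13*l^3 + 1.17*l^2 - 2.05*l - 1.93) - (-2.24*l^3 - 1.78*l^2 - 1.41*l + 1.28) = 4.37*l^3 + 2.95*l^2 - 0.64*l - 3.21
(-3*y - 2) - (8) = -3*y - 10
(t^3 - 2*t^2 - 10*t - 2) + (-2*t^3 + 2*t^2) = -t^3 - 10*t - 2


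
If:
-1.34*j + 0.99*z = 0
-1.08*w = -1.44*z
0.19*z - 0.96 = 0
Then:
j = 3.73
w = 6.74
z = 5.05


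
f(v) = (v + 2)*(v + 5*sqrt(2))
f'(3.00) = 15.07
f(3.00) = 50.36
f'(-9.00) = -8.93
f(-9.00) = 13.50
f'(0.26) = 9.59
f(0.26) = 16.57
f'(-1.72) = 5.63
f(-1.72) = 1.50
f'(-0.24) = 8.59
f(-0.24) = 12.02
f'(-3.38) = 2.31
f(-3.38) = -5.09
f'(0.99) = 11.05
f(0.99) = 24.10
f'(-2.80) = 3.47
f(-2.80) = -3.42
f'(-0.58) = 7.91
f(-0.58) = 9.22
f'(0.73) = 10.53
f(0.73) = 21.30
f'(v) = 2*v + 2 + 5*sqrt(2)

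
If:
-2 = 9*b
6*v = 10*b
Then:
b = -2/9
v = -10/27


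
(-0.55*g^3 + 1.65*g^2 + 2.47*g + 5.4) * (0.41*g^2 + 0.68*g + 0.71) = -0.2255*g^5 + 0.3025*g^4 + 1.7442*g^3 + 5.0651*g^2 + 5.4257*g + 3.834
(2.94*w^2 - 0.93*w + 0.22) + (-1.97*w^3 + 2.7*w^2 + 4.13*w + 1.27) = -1.97*w^3 + 5.64*w^2 + 3.2*w + 1.49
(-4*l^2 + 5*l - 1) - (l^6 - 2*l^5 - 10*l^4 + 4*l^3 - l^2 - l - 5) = -l^6 + 2*l^5 + 10*l^4 - 4*l^3 - 3*l^2 + 6*l + 4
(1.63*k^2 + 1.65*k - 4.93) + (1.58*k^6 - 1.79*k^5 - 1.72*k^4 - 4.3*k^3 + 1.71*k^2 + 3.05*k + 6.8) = 1.58*k^6 - 1.79*k^5 - 1.72*k^4 - 4.3*k^3 + 3.34*k^2 + 4.7*k + 1.87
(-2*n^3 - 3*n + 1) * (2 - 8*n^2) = 16*n^5 + 20*n^3 - 8*n^2 - 6*n + 2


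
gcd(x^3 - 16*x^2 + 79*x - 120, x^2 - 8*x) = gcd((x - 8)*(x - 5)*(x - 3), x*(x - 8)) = x - 8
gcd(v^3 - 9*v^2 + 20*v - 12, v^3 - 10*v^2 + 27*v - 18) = v^2 - 7*v + 6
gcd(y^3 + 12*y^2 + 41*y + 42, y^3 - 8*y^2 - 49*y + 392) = y + 7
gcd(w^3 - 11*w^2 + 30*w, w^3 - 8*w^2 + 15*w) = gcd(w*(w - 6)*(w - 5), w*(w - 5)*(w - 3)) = w^2 - 5*w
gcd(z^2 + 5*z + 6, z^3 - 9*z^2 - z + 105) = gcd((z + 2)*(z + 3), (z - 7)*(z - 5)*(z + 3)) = z + 3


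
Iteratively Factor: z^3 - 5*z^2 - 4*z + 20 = (z + 2)*(z^2 - 7*z + 10) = (z - 2)*(z + 2)*(z - 5)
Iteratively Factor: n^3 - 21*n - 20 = (n - 5)*(n^2 + 5*n + 4) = (n - 5)*(n + 4)*(n + 1)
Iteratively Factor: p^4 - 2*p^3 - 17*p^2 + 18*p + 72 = (p + 3)*(p^3 - 5*p^2 - 2*p + 24) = (p - 3)*(p + 3)*(p^2 - 2*p - 8) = (p - 3)*(p + 2)*(p + 3)*(p - 4)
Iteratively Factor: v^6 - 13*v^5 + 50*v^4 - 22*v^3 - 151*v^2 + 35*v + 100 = (v - 5)*(v^5 - 8*v^4 + 10*v^3 + 28*v^2 - 11*v - 20) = (v - 5)*(v + 1)*(v^4 - 9*v^3 + 19*v^2 + 9*v - 20) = (v - 5)*(v - 1)*(v + 1)*(v^3 - 8*v^2 + 11*v + 20) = (v - 5)^2*(v - 1)*(v + 1)*(v^2 - 3*v - 4) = (v - 5)^2*(v - 1)*(v + 1)^2*(v - 4)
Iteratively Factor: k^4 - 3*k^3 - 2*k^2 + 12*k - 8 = (k - 2)*(k^3 - k^2 - 4*k + 4) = (k - 2)*(k + 2)*(k^2 - 3*k + 2) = (k - 2)^2*(k + 2)*(k - 1)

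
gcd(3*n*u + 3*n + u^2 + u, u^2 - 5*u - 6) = u + 1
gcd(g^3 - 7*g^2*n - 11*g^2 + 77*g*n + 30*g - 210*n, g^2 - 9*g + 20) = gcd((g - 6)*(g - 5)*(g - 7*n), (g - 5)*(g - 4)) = g - 5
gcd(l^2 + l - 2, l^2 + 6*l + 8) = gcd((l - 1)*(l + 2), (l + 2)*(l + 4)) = l + 2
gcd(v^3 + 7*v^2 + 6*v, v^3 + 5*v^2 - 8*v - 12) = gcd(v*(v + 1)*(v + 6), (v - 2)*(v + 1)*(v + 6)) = v^2 + 7*v + 6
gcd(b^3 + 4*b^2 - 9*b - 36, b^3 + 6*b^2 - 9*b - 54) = b^2 - 9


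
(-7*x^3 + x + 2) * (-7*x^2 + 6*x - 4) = 49*x^5 - 42*x^4 + 21*x^3 - 8*x^2 + 8*x - 8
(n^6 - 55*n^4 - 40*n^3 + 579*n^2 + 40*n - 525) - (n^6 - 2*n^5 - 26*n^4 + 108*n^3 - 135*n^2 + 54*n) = 2*n^5 - 29*n^4 - 148*n^3 + 714*n^2 - 14*n - 525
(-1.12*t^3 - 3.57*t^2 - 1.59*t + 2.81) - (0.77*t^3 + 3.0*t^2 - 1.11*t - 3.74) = -1.89*t^3 - 6.57*t^2 - 0.48*t + 6.55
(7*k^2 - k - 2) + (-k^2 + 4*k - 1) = 6*k^2 + 3*k - 3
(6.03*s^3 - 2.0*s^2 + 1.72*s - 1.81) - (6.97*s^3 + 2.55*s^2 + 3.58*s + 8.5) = -0.94*s^3 - 4.55*s^2 - 1.86*s - 10.31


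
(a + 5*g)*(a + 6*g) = a^2 + 11*a*g + 30*g^2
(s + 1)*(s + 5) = s^2 + 6*s + 5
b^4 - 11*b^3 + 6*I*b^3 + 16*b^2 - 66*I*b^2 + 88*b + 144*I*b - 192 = (b - 8)*(b - 3)*(b + 2*I)*(b + 4*I)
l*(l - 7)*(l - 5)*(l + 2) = l^4 - 10*l^3 + 11*l^2 + 70*l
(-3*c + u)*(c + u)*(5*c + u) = -15*c^3 - 13*c^2*u + 3*c*u^2 + u^3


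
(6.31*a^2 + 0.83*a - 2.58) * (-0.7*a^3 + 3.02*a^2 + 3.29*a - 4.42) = -4.417*a^5 + 18.4752*a^4 + 25.0725*a^3 - 32.9511*a^2 - 12.1568*a + 11.4036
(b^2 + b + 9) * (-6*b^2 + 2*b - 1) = -6*b^4 - 4*b^3 - 53*b^2 + 17*b - 9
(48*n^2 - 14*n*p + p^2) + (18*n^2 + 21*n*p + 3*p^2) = 66*n^2 + 7*n*p + 4*p^2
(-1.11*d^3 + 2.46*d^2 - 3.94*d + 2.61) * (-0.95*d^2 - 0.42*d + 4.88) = 1.0545*d^5 - 1.8708*d^4 - 2.707*d^3 + 11.1801*d^2 - 20.3234*d + 12.7368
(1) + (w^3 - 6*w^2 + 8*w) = w^3 - 6*w^2 + 8*w + 1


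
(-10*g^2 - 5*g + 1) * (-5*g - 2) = 50*g^3 + 45*g^2 + 5*g - 2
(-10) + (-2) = -12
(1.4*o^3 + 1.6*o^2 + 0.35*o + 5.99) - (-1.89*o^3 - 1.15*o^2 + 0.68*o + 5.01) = 3.29*o^3 + 2.75*o^2 - 0.33*o + 0.98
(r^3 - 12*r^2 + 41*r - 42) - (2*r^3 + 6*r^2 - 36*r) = -r^3 - 18*r^2 + 77*r - 42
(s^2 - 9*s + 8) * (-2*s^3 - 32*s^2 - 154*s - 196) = -2*s^5 - 14*s^4 + 118*s^3 + 934*s^2 + 532*s - 1568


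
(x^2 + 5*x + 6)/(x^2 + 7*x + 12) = (x + 2)/(x + 4)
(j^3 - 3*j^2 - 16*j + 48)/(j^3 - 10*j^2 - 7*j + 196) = (j^2 - 7*j + 12)/(j^2 - 14*j + 49)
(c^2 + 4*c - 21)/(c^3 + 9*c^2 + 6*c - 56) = (c - 3)/(c^2 + 2*c - 8)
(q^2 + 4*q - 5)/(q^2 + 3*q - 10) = (q - 1)/(q - 2)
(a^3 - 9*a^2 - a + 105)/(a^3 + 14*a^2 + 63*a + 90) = (a^2 - 12*a + 35)/(a^2 + 11*a + 30)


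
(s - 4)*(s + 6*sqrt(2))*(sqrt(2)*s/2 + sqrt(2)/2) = sqrt(2)*s^3/2 - 3*sqrt(2)*s^2/2 + 6*s^2 - 18*s - 2*sqrt(2)*s - 24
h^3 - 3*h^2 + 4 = (h - 2)^2*(h + 1)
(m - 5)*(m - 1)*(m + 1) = m^3 - 5*m^2 - m + 5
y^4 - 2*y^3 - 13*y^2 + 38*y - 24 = (y - 3)*(y - 2)*(y - 1)*(y + 4)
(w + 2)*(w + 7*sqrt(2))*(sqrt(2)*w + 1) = sqrt(2)*w^3 + 2*sqrt(2)*w^2 + 15*w^2 + 7*sqrt(2)*w + 30*w + 14*sqrt(2)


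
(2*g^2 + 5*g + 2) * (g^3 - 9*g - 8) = 2*g^5 + 5*g^4 - 16*g^3 - 61*g^2 - 58*g - 16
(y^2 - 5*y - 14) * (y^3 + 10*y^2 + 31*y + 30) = y^5 + 5*y^4 - 33*y^3 - 265*y^2 - 584*y - 420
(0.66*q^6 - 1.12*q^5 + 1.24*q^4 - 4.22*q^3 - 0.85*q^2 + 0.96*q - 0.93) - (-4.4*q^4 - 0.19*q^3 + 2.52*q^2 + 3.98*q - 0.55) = 0.66*q^6 - 1.12*q^5 + 5.64*q^4 - 4.03*q^3 - 3.37*q^2 - 3.02*q - 0.38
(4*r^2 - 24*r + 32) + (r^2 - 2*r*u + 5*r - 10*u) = 5*r^2 - 2*r*u - 19*r - 10*u + 32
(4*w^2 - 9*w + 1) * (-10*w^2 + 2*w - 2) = -40*w^4 + 98*w^3 - 36*w^2 + 20*w - 2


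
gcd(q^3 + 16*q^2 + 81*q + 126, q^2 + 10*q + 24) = q + 6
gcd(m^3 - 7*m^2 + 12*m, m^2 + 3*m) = m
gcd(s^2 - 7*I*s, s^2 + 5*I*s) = s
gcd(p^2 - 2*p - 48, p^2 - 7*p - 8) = p - 8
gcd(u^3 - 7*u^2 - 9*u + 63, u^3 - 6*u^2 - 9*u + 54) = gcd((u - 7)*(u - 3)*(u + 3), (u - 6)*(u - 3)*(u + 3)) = u^2 - 9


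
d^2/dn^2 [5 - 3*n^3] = -18*n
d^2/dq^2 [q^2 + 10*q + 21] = 2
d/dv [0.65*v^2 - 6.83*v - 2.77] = 1.3*v - 6.83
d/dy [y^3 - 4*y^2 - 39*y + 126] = 3*y^2 - 8*y - 39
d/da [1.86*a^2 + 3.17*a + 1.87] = 3.72*a + 3.17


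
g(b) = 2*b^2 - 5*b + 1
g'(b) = 4*b - 5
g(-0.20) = 2.08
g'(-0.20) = -5.80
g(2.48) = 0.90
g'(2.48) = 4.92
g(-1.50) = 13.00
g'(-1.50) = -11.00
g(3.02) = 4.14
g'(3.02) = 7.08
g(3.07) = 4.50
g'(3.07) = 7.28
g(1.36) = -2.10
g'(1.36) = 0.44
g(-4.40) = 61.72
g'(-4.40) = -22.60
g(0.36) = -0.54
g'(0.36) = -3.56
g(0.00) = 1.00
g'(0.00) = -5.00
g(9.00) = 118.00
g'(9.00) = 31.00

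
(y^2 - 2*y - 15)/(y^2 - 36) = (y^2 - 2*y - 15)/(y^2 - 36)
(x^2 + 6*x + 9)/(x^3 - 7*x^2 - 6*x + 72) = (x + 3)/(x^2 - 10*x + 24)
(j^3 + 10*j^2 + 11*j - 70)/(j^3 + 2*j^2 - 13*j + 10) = (j + 7)/(j - 1)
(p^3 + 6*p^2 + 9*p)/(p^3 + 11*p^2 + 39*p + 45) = p/(p + 5)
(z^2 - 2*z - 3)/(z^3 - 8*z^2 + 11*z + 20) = (z - 3)/(z^2 - 9*z + 20)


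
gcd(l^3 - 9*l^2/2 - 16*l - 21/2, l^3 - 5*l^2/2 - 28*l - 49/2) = l^2 - 6*l - 7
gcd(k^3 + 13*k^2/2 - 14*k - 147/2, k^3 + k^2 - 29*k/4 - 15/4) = k + 3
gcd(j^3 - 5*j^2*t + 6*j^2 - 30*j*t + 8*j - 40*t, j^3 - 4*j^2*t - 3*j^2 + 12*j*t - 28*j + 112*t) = j + 4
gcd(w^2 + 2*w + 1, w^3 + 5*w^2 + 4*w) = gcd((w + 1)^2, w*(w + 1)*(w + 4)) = w + 1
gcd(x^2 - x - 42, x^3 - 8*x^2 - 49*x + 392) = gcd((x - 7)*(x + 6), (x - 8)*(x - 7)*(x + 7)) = x - 7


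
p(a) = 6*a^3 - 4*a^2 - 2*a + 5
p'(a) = 18*a^2 - 8*a - 2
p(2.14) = 41.20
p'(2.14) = 63.31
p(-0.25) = 5.16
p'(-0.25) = 1.12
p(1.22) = 7.50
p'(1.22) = 15.03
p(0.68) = 3.68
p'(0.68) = 0.88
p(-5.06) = -864.62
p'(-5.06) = 499.34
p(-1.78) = -37.95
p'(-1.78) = 69.27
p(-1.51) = -21.76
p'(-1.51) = 51.12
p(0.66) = 3.66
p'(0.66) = 0.56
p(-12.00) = -10915.00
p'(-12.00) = 2686.00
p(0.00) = 5.00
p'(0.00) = -2.00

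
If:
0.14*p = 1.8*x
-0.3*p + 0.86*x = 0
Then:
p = 0.00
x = 0.00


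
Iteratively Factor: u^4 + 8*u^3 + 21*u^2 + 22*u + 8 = (u + 1)*(u^3 + 7*u^2 + 14*u + 8) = (u + 1)^2*(u^2 + 6*u + 8) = (u + 1)^2*(u + 4)*(u + 2)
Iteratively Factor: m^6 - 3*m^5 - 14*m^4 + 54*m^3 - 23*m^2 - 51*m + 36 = (m - 1)*(m^5 - 2*m^4 - 16*m^3 + 38*m^2 + 15*m - 36) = (m - 3)*(m - 1)*(m^4 + m^3 - 13*m^2 - m + 12) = (m - 3)*(m - 1)*(m + 1)*(m^3 - 13*m + 12) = (m - 3)*(m - 1)*(m + 1)*(m + 4)*(m^2 - 4*m + 3) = (m - 3)^2*(m - 1)*(m + 1)*(m + 4)*(m - 1)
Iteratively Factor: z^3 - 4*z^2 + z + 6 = (z + 1)*(z^2 - 5*z + 6) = (z - 3)*(z + 1)*(z - 2)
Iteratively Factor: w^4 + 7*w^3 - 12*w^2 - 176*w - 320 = (w - 5)*(w^3 + 12*w^2 + 48*w + 64) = (w - 5)*(w + 4)*(w^2 + 8*w + 16) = (w - 5)*(w + 4)^2*(w + 4)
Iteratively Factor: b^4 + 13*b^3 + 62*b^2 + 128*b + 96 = (b + 4)*(b^3 + 9*b^2 + 26*b + 24) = (b + 4)^2*(b^2 + 5*b + 6) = (b + 2)*(b + 4)^2*(b + 3)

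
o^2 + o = o*(o + 1)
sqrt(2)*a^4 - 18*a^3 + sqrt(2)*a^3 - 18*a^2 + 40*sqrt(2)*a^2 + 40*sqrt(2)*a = a*(a - 5*sqrt(2))*(a - 4*sqrt(2))*(sqrt(2)*a + sqrt(2))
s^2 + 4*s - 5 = (s - 1)*(s + 5)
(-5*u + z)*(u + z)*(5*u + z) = -25*u^3 - 25*u^2*z + u*z^2 + z^3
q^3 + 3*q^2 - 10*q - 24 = (q - 3)*(q + 2)*(q + 4)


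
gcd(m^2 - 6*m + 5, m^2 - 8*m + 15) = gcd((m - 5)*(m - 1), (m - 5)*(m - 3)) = m - 5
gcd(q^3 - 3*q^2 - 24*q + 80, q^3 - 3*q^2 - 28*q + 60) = q + 5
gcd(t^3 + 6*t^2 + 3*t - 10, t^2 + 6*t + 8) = t + 2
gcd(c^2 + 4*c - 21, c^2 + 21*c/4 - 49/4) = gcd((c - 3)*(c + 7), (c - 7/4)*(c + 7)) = c + 7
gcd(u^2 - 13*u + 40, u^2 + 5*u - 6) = 1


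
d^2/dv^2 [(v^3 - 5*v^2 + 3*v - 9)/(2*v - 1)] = 2*(4*v^3 - 6*v^2 + 3*v - 35)/(8*v^3 - 12*v^2 + 6*v - 1)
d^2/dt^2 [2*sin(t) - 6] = -2*sin(t)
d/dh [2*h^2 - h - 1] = 4*h - 1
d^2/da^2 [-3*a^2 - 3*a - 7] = -6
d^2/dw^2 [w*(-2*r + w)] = 2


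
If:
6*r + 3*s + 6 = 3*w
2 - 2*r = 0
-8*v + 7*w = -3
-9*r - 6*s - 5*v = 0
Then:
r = 1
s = -227/83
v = 123/83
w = 105/83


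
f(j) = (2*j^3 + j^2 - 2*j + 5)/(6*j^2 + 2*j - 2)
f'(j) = (-12*j - 2)*(2*j^3 + j^2 - 2*j + 5)/(6*j^2 + 2*j - 2)^2 + 1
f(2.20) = 0.85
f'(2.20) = 0.23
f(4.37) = 1.50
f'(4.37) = 0.33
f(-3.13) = -0.80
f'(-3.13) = 0.44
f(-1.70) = 0.12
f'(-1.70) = 1.19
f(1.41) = 0.77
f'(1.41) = -0.14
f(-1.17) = 1.42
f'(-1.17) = 5.42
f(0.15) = -3.02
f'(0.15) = -6.34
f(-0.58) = -5.35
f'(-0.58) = 24.24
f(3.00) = 1.07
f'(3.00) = 0.30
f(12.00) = 4.04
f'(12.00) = 0.33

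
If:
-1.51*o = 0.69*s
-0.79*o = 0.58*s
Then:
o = 0.00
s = 0.00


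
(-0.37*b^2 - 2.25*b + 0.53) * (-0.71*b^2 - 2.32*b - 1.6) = 0.2627*b^4 + 2.4559*b^3 + 5.4357*b^2 + 2.3704*b - 0.848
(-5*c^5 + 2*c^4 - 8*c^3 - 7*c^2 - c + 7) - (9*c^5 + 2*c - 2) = -14*c^5 + 2*c^4 - 8*c^3 - 7*c^2 - 3*c + 9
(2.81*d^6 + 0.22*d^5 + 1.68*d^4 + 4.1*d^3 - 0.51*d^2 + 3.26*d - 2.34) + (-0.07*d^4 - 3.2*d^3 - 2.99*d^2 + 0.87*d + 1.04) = 2.81*d^6 + 0.22*d^5 + 1.61*d^4 + 0.899999999999999*d^3 - 3.5*d^2 + 4.13*d - 1.3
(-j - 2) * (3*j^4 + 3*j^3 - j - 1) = -3*j^5 - 9*j^4 - 6*j^3 + j^2 + 3*j + 2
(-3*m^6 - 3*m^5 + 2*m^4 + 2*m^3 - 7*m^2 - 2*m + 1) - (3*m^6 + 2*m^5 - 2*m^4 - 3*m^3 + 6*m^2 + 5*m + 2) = -6*m^6 - 5*m^5 + 4*m^4 + 5*m^3 - 13*m^2 - 7*m - 1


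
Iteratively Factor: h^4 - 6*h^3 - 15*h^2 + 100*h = (h + 4)*(h^3 - 10*h^2 + 25*h) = (h - 5)*(h + 4)*(h^2 - 5*h) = h*(h - 5)*(h + 4)*(h - 5)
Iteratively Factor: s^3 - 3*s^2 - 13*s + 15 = (s - 5)*(s^2 + 2*s - 3) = (s - 5)*(s - 1)*(s + 3)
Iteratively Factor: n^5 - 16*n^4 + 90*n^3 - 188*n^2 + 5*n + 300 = (n - 5)*(n^4 - 11*n^3 + 35*n^2 - 13*n - 60) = (n - 5)*(n + 1)*(n^3 - 12*n^2 + 47*n - 60) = (n - 5)^2*(n + 1)*(n^2 - 7*n + 12) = (n - 5)^2*(n - 3)*(n + 1)*(n - 4)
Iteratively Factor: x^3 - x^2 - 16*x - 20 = (x + 2)*(x^2 - 3*x - 10) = (x - 5)*(x + 2)*(x + 2)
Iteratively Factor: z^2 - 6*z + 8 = (z - 4)*(z - 2)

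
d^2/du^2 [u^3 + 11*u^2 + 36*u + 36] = 6*u + 22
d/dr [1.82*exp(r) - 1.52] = 1.82*exp(r)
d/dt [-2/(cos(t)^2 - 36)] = -4*sin(t)*cos(t)/(cos(t)^2 - 36)^2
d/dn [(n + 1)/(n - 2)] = -3/(n - 2)^2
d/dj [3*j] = 3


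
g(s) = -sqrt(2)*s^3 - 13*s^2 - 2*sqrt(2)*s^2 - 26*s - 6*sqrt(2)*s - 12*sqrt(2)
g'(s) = -3*sqrt(2)*s^2 - 26*s - 4*sqrt(2)*s - 26 - 6*sqrt(2)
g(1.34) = -95.01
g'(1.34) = -84.52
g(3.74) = -441.33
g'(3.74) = -212.23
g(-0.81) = 1.33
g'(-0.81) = -11.63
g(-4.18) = -46.10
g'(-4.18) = 23.71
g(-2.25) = -3.40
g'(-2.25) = 15.26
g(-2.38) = -5.49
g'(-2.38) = 16.83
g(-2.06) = -0.74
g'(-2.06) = 12.72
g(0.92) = -63.20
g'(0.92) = -67.20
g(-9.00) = 42.26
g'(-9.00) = -93.23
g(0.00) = -16.97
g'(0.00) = -34.49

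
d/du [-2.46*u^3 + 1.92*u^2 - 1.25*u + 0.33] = -7.38*u^2 + 3.84*u - 1.25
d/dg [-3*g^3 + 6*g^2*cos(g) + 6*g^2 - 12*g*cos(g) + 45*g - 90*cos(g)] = -6*g^2*sin(g) - 9*g^2 + 12*sqrt(2)*g*sin(g + pi/4) + 12*g + 90*sin(g) - 12*cos(g) + 45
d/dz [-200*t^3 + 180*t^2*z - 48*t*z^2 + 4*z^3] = 180*t^2 - 96*t*z + 12*z^2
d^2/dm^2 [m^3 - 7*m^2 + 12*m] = 6*m - 14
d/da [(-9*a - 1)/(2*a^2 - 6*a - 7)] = (18*a^2 + 4*a + 57)/(4*a^4 - 24*a^3 + 8*a^2 + 84*a + 49)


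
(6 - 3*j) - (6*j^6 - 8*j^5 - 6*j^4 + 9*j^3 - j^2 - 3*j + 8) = -6*j^6 + 8*j^5 + 6*j^4 - 9*j^3 + j^2 - 2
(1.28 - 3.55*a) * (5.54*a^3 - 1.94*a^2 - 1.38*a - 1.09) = -19.667*a^4 + 13.9782*a^3 + 2.4158*a^2 + 2.1031*a - 1.3952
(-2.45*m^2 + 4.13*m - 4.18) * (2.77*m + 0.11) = -6.7865*m^3 + 11.1706*m^2 - 11.1243*m - 0.4598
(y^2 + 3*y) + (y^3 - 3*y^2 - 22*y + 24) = y^3 - 2*y^2 - 19*y + 24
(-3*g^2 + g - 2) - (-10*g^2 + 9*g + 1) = 7*g^2 - 8*g - 3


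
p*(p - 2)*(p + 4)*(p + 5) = p^4 + 7*p^3 + 2*p^2 - 40*p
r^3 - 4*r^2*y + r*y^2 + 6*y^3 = (r - 3*y)*(r - 2*y)*(r + y)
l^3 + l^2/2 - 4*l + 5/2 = (l - 1)^2*(l + 5/2)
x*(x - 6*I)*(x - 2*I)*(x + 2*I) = x^4 - 6*I*x^3 + 4*x^2 - 24*I*x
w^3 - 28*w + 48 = (w - 4)*(w - 2)*(w + 6)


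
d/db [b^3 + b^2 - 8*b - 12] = 3*b^2 + 2*b - 8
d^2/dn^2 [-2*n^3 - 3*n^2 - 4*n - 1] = -12*n - 6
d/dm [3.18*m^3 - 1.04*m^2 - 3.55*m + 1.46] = 9.54*m^2 - 2.08*m - 3.55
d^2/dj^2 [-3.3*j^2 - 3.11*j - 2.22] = -6.60000000000000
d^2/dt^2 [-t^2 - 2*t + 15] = -2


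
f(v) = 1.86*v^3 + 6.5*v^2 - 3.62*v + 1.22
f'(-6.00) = 119.26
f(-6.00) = -144.82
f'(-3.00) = 7.60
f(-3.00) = 20.36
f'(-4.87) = 65.41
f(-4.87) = -41.82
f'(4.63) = 176.19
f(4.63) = 308.41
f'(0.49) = 4.09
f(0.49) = 1.23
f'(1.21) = 20.28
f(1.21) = 9.65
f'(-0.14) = -5.33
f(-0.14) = 1.85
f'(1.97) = 43.65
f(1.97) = 33.53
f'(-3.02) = 8.01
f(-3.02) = 20.20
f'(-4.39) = 46.85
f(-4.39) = -14.98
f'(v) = 5.58*v^2 + 13.0*v - 3.62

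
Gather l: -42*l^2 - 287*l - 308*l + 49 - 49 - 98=-42*l^2 - 595*l - 98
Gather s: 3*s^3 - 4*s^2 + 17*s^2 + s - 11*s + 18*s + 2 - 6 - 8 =3*s^3 + 13*s^2 + 8*s - 12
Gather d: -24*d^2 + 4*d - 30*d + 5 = -24*d^2 - 26*d + 5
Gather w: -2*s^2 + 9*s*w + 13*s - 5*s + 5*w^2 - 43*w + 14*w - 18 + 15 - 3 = -2*s^2 + 8*s + 5*w^2 + w*(9*s - 29) - 6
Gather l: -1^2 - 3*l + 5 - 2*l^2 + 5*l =-2*l^2 + 2*l + 4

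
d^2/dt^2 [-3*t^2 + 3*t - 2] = -6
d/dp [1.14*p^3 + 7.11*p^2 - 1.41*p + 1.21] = 3.42*p^2 + 14.22*p - 1.41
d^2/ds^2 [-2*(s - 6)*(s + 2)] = -4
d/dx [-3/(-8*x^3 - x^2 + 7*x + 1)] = 3*(-24*x^2 - 2*x + 7)/(8*x^3 + x^2 - 7*x - 1)^2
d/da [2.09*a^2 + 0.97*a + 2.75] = 4.18*a + 0.97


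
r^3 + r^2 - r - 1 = (r - 1)*(r + 1)^2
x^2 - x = x*(x - 1)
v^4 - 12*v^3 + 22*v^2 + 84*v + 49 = (v - 7)^2*(v + 1)^2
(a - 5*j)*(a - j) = a^2 - 6*a*j + 5*j^2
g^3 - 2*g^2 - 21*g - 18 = (g - 6)*(g + 1)*(g + 3)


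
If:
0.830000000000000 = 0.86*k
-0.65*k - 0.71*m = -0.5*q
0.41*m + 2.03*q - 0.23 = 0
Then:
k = 0.97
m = -0.70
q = 0.26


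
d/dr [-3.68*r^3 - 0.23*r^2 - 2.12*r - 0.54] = -11.04*r^2 - 0.46*r - 2.12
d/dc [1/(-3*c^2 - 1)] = 6*c/(3*c^2 + 1)^2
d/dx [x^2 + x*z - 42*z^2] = 2*x + z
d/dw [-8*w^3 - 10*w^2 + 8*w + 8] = -24*w^2 - 20*w + 8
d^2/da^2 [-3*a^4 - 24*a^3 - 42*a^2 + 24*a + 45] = -36*a^2 - 144*a - 84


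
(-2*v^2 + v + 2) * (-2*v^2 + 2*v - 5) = 4*v^4 - 6*v^3 + 8*v^2 - v - 10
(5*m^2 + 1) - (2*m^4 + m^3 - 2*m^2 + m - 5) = -2*m^4 - m^3 + 7*m^2 - m + 6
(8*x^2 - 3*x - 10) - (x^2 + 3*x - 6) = 7*x^2 - 6*x - 4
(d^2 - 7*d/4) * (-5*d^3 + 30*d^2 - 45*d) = -5*d^5 + 155*d^4/4 - 195*d^3/2 + 315*d^2/4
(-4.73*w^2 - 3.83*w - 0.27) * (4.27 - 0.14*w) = 0.6622*w^3 - 19.6609*w^2 - 16.3163*w - 1.1529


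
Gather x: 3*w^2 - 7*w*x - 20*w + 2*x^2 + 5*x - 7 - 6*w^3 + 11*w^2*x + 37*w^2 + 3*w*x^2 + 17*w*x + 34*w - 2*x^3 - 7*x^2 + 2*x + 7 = -6*w^3 + 40*w^2 + 14*w - 2*x^3 + x^2*(3*w - 5) + x*(11*w^2 + 10*w + 7)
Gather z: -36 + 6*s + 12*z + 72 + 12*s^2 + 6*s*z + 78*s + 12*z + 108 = 12*s^2 + 84*s + z*(6*s + 24) + 144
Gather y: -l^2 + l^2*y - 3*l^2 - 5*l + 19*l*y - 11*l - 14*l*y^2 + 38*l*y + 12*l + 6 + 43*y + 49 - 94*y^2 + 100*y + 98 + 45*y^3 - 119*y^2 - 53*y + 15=-4*l^2 - 4*l + 45*y^3 + y^2*(-14*l - 213) + y*(l^2 + 57*l + 90) + 168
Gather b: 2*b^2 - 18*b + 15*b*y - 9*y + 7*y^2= 2*b^2 + b*(15*y - 18) + 7*y^2 - 9*y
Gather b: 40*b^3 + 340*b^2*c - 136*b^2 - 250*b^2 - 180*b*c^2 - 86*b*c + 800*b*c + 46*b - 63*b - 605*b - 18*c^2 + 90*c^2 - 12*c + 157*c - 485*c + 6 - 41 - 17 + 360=40*b^3 + b^2*(340*c - 386) + b*(-180*c^2 + 714*c - 622) + 72*c^2 - 340*c + 308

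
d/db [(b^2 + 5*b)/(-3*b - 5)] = (-3*b^2 - 10*b - 25)/(9*b^2 + 30*b + 25)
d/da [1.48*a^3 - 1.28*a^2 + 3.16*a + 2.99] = 4.44*a^2 - 2.56*a + 3.16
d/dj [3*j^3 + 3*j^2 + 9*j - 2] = 9*j^2 + 6*j + 9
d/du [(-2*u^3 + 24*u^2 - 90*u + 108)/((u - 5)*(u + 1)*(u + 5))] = 2*(-13*u^4 + 140*u^3 - 342*u^2 - 708*u + 2475)/(u^6 + 2*u^5 - 49*u^4 - 100*u^3 + 575*u^2 + 1250*u + 625)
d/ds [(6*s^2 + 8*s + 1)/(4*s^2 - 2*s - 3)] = 22*(-2*s^2 - 2*s - 1)/(16*s^4 - 16*s^3 - 20*s^2 + 12*s + 9)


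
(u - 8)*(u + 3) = u^2 - 5*u - 24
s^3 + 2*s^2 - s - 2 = (s - 1)*(s + 1)*(s + 2)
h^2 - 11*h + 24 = (h - 8)*(h - 3)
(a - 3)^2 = a^2 - 6*a + 9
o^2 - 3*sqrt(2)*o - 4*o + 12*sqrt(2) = (o - 4)*(o - 3*sqrt(2))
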